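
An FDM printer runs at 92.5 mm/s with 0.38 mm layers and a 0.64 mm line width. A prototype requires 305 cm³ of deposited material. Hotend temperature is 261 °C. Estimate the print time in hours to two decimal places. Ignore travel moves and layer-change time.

Extrusion cross-section = 0.38 × 0.64 = 0.2432 mm².
Path length: 305000 mm³ / 0.2432 mm² → 1254111.8 mm.
Extrusion time = 1254111.8 / 92.5, so 13558 s.
In the requested units: 13558 s = 3.77 hours.

3.77 hours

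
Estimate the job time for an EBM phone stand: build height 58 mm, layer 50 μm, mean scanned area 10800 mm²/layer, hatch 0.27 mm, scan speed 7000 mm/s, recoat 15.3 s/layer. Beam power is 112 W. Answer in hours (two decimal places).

Layer count = ceil(58 / 0.05) = 1160.
Per-layer scan distance = 10800 / 0.27 = 40000 mm.
Per-layer scan time: 40000 / 7000 → 5.7143 s.
Layer cycle = 5.7143 + 15.3 = 21.0143 s.
Build time = 1160 × 21.0143 = 24376.588 s = 6.77 hours.

6.77 hours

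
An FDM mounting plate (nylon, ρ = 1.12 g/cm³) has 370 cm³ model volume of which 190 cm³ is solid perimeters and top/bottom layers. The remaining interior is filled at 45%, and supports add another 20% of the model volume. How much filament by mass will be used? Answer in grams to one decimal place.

386.4 g

Volume inside the shell: 370 − 190 → 180 cm³.
Deposited infill: 0.45 × 180 → 81 cm³.
Support = 0.20 × 370, so 74 cm³.
Total printed volume = 190 + 81 + 74, so 345 cm³.
Mass: 345 × 1.12 → 386.4 g.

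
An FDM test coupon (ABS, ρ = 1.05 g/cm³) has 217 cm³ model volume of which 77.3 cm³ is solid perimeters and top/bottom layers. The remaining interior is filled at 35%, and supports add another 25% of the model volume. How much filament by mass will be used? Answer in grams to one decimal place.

Interior volume = 217 − 77.3, so 139.7 cm³.
Deposited infill: 0.35 × 139.7 → 48.895 cm³.
Support = 0.25 × 217 = 54.25 cm³.
Total extruded = 77.3 + 48.895 + 54.25 = 180.445 cm³.
Mass: 180.445 × 1.05 → 189.46725 g.

189.5 g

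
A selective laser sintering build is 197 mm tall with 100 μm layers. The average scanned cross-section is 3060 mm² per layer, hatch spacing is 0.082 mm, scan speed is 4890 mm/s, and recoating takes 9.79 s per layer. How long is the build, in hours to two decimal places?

Number of layers: 197 / 0.1 → 1970 (rounded up).
Scan path per layer = 3060 / 0.082 = 37317.1 mm.
Laser time per layer = 37317.1 / 4890, so 7.6313 s.
Per-layer time = 7.6313 + 9.79 = 17.4213 s.
1970 layers × 17.4213 s/layer = 34319.961 s, i.e. 9.53 hours.

9.53 hours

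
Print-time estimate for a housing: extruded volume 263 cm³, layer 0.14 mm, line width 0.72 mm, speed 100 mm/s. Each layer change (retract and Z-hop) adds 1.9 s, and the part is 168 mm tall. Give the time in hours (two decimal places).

Extrusion cross-section: 0.14 × 0.72 → 0.1008 mm².
Toolpath length = 263 cm³ / 0.1008 mm² = 263000 / 0.1008 = 2609127 mm.
Extrusion time = 2609127 / 100, so 26091.3 s.
Layers = ⌈168/0.14⌉ = 1200.
Non-print overhead = 1200 × 1.9, so 2280 s.
Altogether 26091.3 + 2280 = 28371.3 s, i.e. 7.88 hours.

7.88 hours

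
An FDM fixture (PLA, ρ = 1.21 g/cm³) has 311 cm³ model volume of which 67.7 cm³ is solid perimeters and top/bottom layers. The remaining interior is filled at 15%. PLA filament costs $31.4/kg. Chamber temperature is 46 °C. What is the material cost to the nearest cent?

Infill region: 311 − 67.7 → 243.3 cm³.
Infill deposited = 0.15 × 243.3 = 36.495 cm³.
Total printed volume = 67.7 + 36.495, so 104.195 cm³.
Mass = 104.195 × 1.21, so 126.07595 g.
At $31.4/kg: 126.07595/1000 × 31.4 = $3.96.

$3.96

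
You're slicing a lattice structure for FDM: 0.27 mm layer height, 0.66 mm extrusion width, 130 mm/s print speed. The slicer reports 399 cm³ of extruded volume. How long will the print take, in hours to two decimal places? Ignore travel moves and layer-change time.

Bead cross-section: 0.27 × 0.66 → 0.1782 mm².
Toolpath length = 399 cm³ / 0.1782 mm² = 399000 / 0.1782 = 2239057.2 mm.
Time extruding: 2239057.2 / 130 → 17223.5 s.
That's 17223.5 s → 4.78 hours.

4.78 hours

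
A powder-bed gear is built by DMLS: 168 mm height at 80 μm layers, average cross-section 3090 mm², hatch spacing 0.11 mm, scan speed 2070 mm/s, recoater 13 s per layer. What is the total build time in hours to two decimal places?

15.50 hours

Layers = ⌈168/0.08⌉ = 2100.
Hatch length per layer = 3090 / 0.11 = 28090.9 mm.
Laser time per layer: 28090.9 / 2070 → 13.5705 s.
Time per layer: 13.5705 + 13 → 26.5705 s.
Build time = 2100 × 26.5705 = 55798.05 s = 15.50 hours.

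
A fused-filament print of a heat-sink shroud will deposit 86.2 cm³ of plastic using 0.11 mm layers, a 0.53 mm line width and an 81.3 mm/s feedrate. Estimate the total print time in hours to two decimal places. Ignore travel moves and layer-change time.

Bead cross-section = 0.11 × 0.53 = 0.0583 mm².
Path length: 86200 mm³ / 0.0583 mm² → 1478559.2 mm.
Print-move time = 1478559.2 / 81.3, so 18186.5 s.
Converting: 18186.5 s = 5.05 hours.

5.05 hours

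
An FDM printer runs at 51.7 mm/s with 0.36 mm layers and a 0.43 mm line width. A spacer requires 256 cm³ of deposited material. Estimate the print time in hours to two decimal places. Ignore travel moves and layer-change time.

8.89 hours

Line area = 0.36 × 0.43 = 0.1548 mm².
Toolpath length = 256 cm³ / 0.1548 mm² = 256000 / 0.1548 = 1653746.8 mm.
Extrusion time: 1653746.8 / 51.7 → 31987.4 s.
In the requested units: 31987.4 s = 8.89 hours.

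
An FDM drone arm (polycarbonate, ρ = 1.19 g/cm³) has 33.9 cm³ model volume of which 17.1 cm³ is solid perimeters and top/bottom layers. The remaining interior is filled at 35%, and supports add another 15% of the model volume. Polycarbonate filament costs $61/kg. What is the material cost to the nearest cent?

Volume inside the shell = 33.9 − 17.1, so 16.8 cm³.
Infill deposited: 0.35 × 16.8 → 5.88 cm³.
Support = 0.15 × 33.9, so 5.085 cm³.
Total extruded: 17.1 + 5.88 + 5.085 → 28.065 cm³.
Mass = 28.065 × 1.19, so 33.39735 g.
At $61/kg: 33.39735/1000 × 61 = $2.04.

$2.04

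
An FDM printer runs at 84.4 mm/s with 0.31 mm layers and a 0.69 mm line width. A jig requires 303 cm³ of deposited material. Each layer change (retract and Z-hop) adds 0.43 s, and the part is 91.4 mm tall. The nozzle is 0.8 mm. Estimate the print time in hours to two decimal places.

Bead cross-section = 0.31 × 0.69, so 0.2139 mm².
Toolpath length = 303 cm³ / 0.2139 mm² = 303000 / 0.2139 = 1416549.8 mm.
Print-move time: 1416549.8 / 84.4 → 16783.8 s.
Layers = ⌈91.4/0.31⌉ = 295.
Layer-change overhead = 295 × 0.43 = 126.85 s.
Total = 16783.8 + 126.85 = 16910.65 s = 4.70 hours.

4.70 hours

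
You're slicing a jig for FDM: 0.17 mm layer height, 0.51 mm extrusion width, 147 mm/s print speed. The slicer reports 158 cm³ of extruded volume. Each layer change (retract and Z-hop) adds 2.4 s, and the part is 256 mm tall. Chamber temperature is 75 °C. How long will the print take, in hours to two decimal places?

4.45 hours

Bead cross-section = 0.17 × 0.51, so 0.0867 mm².
Toolpath length = 158 cm³ / 0.0867 mm² = 158000 / 0.0867 = 1822376 mm.
Extrusion time = 1822376 / 147, so 12397.1 s.
Layers = ⌈256/0.17⌉ = 1506.
Non-print overhead: 1506 × 2.4 → 3614.4 s.
Total = 12397.1 + 3614.4 = 16011.5 s = 4.45 hours.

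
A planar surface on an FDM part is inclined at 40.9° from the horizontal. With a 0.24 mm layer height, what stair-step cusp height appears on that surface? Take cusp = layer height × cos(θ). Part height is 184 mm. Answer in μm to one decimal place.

181.4 μm

h_c = t·cos θ = 0.24 × 0.7559 = 0.181416 mm (181.4 μm).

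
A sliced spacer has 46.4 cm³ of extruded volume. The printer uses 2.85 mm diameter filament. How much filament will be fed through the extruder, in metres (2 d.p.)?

7.27 m

Filament cross-section = π × (2.85/2)² = 6.3794 mm².
Length = 46.4 cm³ / 6.3794 mm² = 46400 / 6.3794 = 7273.41 mm = 7.27 m.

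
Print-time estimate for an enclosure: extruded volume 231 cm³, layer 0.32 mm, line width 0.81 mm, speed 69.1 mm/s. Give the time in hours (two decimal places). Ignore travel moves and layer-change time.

3.58 hours

Bead cross-section: 0.32 × 0.81 → 0.2592 mm².
Path length: 231000 mm³ / 0.2592 mm² → 891203.7 mm.
Time extruding = 891203.7 / 69.1 = 12897.3 s.
That's 12897.3 s → 3.58 hours.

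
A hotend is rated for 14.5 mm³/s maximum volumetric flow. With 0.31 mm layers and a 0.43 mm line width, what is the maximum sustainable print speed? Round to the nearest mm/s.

109 mm/s

A = 0.31 × 0.43 = 0.1333 mm².
Max speed = 14.5 / 0.1333 = 108.78 ≈ 109 mm/s.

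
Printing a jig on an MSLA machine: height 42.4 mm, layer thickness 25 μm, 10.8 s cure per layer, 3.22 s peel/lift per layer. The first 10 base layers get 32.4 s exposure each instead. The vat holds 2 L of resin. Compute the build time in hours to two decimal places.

Number of layers: 42.4 / 0.025 → 1696 (rounded up).
Bottom layers = 10 × (32.4 + 3.22) = 356.2 s.
Normal layers: 1686 × (10.8 + 3.22) → 23637.72 s.
Sum: 356.2 + 23637.72 = 23993.92 s → 6.66 hours.

6.66 hours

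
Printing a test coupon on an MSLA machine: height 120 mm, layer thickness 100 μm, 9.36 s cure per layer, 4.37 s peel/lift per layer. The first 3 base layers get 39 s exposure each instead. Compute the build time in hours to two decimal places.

Layer count = ceil(120 / 0.1) = 1200.
Base layers: 3 × (39 + 4.37) → 130.11 s.
Remaining layers = 1197 × (9.36 + 4.37), so 16434.81 s.
Total = 130.11 + 16434.81 = 16564.92 s = 4.60 hours.

4.60 hours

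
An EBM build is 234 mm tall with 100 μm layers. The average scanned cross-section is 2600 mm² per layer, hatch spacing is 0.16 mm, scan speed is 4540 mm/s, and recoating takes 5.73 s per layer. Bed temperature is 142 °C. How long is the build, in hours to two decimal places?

Layers = ⌈234/0.1⌉ = 2340.
Scan path per layer: 2600 / 0.16 → 16250 mm.
Scan time per layer = 16250 / 4540, so 3.5793 s.
Layer cycle = 3.5793 + 5.73, so 9.3093 s.
Build time = 2340 × 9.3093 = 21783.762 s = 6.05 hours.

6.05 hours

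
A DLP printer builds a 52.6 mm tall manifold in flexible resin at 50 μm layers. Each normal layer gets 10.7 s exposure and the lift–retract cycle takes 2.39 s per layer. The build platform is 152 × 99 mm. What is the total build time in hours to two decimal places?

Layers = ⌈52.6/0.05⌉ = 1052.
Each layer takes = 10.7 + 2.39 = 13.09 s.
Build time: 1052 × 13.09 s = 13770.68 s, i.e. 3.83 hours.

3.83 hours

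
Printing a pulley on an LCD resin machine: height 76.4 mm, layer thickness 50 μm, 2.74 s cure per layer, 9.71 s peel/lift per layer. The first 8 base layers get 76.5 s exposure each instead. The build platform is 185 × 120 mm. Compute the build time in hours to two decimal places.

Number of layers: 76.4 / 0.05 → 1528 (rounded up).
Base layers: 8 × (76.5 + 9.71) → 689.68 s.
Remaining layers = 1520 × (2.74 + 9.71) = 18924 s.
Total = 689.68 + 18924 = 19613.68 s = 5.45 hours.

5.45 hours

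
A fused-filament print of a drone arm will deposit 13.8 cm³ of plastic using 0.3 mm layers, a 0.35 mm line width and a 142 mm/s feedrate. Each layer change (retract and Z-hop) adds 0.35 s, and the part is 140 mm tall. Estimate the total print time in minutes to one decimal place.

Extrusion cross-section = 0.3 × 0.35, so 0.105 mm².
Total extruded path = 13800/0.105 = 131428.6 mm.
Time extruding = 131428.6 / 142 = 925.6 s.
Number of layers: 140 / 0.3 → 467 (rounded up).
Layer-change overhead: 467 × 0.35 → 163.45 s.
Total = 925.6 + 163.45 = 1089.05 s = 18.2 minutes.

18.2 minutes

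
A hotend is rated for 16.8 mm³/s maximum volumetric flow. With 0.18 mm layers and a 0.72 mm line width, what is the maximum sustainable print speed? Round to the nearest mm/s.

130 mm/s

Bead cross-section = 0.18 × 0.72, so 0.1296 mm².
Max speed = 16.8 / 0.1296 = 129.63 ≈ 130 mm/s.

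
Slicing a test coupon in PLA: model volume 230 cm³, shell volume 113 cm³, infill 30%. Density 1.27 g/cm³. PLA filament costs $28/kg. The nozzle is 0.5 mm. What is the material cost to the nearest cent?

$5.27

Infill region = 230 − 113 = 117 cm³.
Deposited infill = 0.30 × 117, so 35.1 cm³.
Deposited volume = 113 + 35.1 = 148.1 cm³.
Mass = 148.1 × 1.27 = 188.087 g.
Cost = 188.087 g / 1000 × $28/kg = $5.27.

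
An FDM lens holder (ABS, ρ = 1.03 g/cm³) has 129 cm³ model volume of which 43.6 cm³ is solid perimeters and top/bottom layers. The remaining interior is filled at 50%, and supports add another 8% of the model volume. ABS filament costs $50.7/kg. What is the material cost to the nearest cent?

$5.05

Infill region = 129 − 43.6 = 85.4 cm³.
Infill volume = 0.50 × 85.4 = 42.7 cm³.
Support = 0.08 × 129, so 10.32 cm³.
Deposited volume = 43.6 + 42.7 + 10.32 = 96.62 cm³.
Mass: 96.62 × 1.03 → 99.5186 g.
At $50.7/kg: 99.5186/1000 × 50.7 = $5.05.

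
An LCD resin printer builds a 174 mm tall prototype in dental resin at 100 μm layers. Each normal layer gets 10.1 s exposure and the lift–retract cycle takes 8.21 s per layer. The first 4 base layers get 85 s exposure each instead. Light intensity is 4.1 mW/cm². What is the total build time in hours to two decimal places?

Number of layers: 174 / 0.1 → 1740 (rounded up).
Bottom layers = 4 × (85 + 8.21) = 372.84 s.
Normal layers: 1736 × (10.1 + 8.21) → 31786.16 s.
Sum: 372.84 + 31786.16 = 32159 s → 8.93 hours.

8.93 hours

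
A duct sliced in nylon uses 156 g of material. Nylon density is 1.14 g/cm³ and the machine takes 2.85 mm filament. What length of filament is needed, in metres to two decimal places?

21.45 m

Extruded volume: 156/1.14 = 136.8421 cm³ (136842.1 mm³).
Cross-section of 2.85 mm filament: π·(2.85/2)² = 6.3794 mm².
L = V/A = 136842.1/6.3794 = 21450.62 mm → 21.45 m.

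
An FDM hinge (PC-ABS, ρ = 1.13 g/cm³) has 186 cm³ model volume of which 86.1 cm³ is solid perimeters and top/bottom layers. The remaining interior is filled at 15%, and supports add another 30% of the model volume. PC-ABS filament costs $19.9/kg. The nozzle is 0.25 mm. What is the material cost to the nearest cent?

Volume inside the shell = 186 − 86.1 = 99.9 cm³.
Deposited infill: 0.15 × 99.9 → 14.985 cm³.
Support = 0.30 × 186, so 55.8 cm³.
Total extruded = 86.1 + 14.985 + 55.8, so 156.885 cm³.
Mass = 156.885 × 1.13 = 177.28005 g.
Cost = 177.28005 g / 1000 × $19.9/kg = $3.53.

$3.53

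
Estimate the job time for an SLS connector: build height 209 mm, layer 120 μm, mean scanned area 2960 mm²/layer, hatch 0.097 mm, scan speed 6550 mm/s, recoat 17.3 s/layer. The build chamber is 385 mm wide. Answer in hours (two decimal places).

10.63 hours

Layers = ⌈209/0.12⌉ = 1742.
Per-layer scan distance: 2960 / 0.097 → 30515.5 mm.
Per-layer scan time = 30515.5 / 6550, so 4.6589 s.
Layer cycle = 4.6589 + 17.3 = 21.9589 s.
Build time = 1742 × 21.9589 = 38252.4038 s = 10.63 hours.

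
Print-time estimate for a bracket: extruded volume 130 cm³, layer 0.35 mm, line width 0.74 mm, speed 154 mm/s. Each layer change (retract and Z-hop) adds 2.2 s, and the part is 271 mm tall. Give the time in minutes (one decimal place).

82.7 minutes

Line area = 0.35 × 0.74 = 0.259 mm².
Total extruded path = 130000/0.259 = 501930.5 mm.
Extrusion time: 501930.5 / 154 → 3259.3 s.
Layers = ⌈271/0.35⌉ = 775.
Layer-change overhead = 775 × 2.2, so 1705 s.
Altogether 3259.3 + 1705 = 4964.3 s, i.e. 82.7 minutes.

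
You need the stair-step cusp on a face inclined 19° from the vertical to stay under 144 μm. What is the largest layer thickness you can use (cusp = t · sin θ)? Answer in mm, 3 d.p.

0.442 mm

Layer height = cusp / sin(19°) = 0.144 / 0.3256 = 0.442 mm.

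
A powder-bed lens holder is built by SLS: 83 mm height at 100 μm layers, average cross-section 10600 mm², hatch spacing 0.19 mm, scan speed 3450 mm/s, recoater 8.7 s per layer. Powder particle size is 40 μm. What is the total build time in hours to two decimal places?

5.73 hours

Number of layers: 83 / 0.1 → 830 (rounded up).
Scan path per layer = 10600 / 0.19, so 55789.5 mm.
Per-layer scan time: 55789.5 / 3450 → 16.1709 s.
Time per layer = 16.1709 + 8.7 = 24.8709 s.
Total: 830 × 24.8709 s = 20642.847 s → 5.73 hours.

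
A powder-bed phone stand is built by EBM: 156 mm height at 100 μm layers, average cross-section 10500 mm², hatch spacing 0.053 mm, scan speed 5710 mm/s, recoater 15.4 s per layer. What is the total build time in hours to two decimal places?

21.71 hours

Number of layers: 156 / 0.1 → 1560 (rounded up).
Scan path per layer: 10500 / 0.053 → 198113.2 mm.
Per-layer scan time = 198113.2 / 5710 = 34.6958 s.
Layer cycle = 34.6958 + 15.4 = 50.0958 s.
Total: 1560 × 50.0958 s = 78149.448 s → 21.71 hours.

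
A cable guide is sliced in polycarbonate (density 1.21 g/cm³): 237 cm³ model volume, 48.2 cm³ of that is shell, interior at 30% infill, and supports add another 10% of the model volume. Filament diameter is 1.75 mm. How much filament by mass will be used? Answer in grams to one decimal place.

155.5 g

Infill region = 237 − 48.2, so 188.8 cm³.
Infill volume = 0.30 × 188.8, so 56.64 cm³.
Support: 0.10 × 237 → 23.7 cm³.
Deposited volume: 48.2 + 56.64 + 23.7 → 128.54 cm³.
Mass: 128.54 × 1.21 → 155.5334 g.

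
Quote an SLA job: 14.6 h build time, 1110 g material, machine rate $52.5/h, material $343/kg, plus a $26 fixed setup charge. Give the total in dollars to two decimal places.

Machine cost = 52.5 × 14.6 = $766.50.
Feedstock cost = 343 × 1110/1000, so $380.73.
Adding setup: 766.50 + 380.73 + 26 → $1173.23.

$1173.23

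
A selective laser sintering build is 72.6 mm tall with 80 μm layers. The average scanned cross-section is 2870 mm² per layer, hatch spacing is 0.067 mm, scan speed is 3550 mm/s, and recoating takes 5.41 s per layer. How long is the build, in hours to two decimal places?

Number of layers: 72.6 / 0.08 → 908 (rounded up).
Hatch length per layer = 2870 / 0.067, so 42835.8 mm.
Per-layer scan time = 42835.8 / 3550 = 12.0664 s.
Time per layer = 12.0664 + 5.41 = 17.4764 s.
Total: 908 × 17.4764 s = 15868.5712 s → 4.41 hours.

4.41 hours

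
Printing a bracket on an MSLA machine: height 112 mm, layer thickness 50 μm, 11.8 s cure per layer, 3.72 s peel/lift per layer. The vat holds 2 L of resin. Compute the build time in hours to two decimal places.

9.66 hours

Layers = ⌈112/0.05⌉ = 2240.
Cycle time = 11.8 + 3.72, so 15.52 s.
Build time: 2240 × 15.52 s = 34764.8 s, i.e. 9.66 hours.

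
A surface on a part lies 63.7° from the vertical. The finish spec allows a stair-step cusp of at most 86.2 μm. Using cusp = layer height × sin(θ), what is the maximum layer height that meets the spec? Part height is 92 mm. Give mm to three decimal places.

0.096 mm

sin(63.7°) = 0.8965; t_max = 0.0862/0.8965 = 0.096 mm.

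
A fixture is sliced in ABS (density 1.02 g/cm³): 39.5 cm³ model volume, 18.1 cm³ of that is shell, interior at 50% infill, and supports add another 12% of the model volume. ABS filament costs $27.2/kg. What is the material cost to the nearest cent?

Interior volume = 39.5 − 18.1 = 21.4 cm³.
Infill deposited = 0.50 × 21.4, so 10.7 cm³.
Support = 0.12 × 39.5 = 4.74 cm³.
Deposited volume = 18.1 + 10.7 + 4.74 = 33.54 cm³.
Mass = 33.54 × 1.02, so 34.2108 g.
Cost = 34.2108 g / 1000 × $27.2/kg = $0.93.

$0.93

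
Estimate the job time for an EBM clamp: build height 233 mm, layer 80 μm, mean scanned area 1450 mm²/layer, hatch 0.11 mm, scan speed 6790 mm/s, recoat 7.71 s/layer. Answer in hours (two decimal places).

Layers = ⌈233/0.08⌉ = 2913.
Per-layer scan distance = 1450 / 0.11, so 13181.8 mm.
Scan time per layer = 13181.8 / 6790, so 1.9414 s.
Layer cycle: 1.9414 + 7.71 → 9.6514 s.
Build time = 2913 × 9.6514 = 28114.5282 s = 7.81 hours.

7.81 hours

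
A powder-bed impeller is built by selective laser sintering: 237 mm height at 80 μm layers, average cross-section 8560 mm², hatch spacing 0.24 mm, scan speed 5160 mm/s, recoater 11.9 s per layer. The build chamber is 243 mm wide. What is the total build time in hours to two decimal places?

Layer count = ceil(237 / 0.08) = 2963.
Per-layer scan distance = 8560 / 0.24 = 35666.7 mm.
Laser time per layer: 35666.7 / 5160 → 6.9122 s.
Per-layer time: 6.9122 + 11.9 → 18.8122 s.
2963 layers × 18.8122 s/layer = 55740.5486 s, i.e. 15.48 hours.

15.48 hours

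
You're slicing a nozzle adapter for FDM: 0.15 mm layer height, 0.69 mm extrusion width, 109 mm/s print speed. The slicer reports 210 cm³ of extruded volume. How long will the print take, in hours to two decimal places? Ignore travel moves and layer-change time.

5.17 hours

Line area = 0.15 × 0.69 = 0.1035 mm².
Toolpath length = 210 cm³ / 0.1035 mm² = 210000 / 0.1035 = 2028985.5 mm.
Print-move time = 2028985.5 / 109 = 18614.5 s.
That's 18614.5 s → 5.17 hours.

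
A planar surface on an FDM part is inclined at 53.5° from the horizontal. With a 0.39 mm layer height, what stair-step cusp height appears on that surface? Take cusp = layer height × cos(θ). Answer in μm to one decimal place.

cos(53.5°) = 0.5948, so cusp = 0.39 × 0.5948 = 0.231972 mm → 232.0 μm.

232.0 μm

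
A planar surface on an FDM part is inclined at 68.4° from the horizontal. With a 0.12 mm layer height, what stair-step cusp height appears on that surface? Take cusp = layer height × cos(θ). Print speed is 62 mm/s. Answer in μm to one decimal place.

cos(68.4°) = 0.3681, so cusp = 0.12 × 0.3681 = 0.044172 mm → 44.2 μm.

44.2 μm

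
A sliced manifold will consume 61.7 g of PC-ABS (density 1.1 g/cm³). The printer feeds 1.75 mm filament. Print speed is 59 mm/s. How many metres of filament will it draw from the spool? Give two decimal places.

23.32 m

Volume = 61.7 g / 1.1 g·cm⁻³ = 56.0909 cm³ = 56090.9 mm³.
Cross-section of 1.75 mm filament: π·(1.75/2)² = 2.4053 mm².
Length = 56090.9 / 2.4053 = 23319.71 mm = 23.32 m.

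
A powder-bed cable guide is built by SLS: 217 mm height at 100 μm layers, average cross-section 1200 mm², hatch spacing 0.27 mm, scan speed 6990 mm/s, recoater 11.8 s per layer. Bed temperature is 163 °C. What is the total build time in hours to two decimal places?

7.50 hours

Layers = ⌈217/0.1⌉ = 2170.
Per-layer scan distance = 1200 / 0.27, so 4444.4 mm.
Laser time per layer = 4444.4 / 6990, so 0.6358 s.
Time per layer = 0.6358 + 11.8 = 12.4358 s.
Build time = 2170 × 12.4358 = 26985.686 s = 7.50 hours.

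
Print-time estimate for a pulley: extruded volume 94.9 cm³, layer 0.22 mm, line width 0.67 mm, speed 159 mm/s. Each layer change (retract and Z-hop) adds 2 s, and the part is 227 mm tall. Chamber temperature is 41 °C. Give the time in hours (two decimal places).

Line area: 0.22 × 0.67 → 0.1474 mm².
Toolpath length = 94.9 cm³ / 0.1474 mm² = 94900 / 0.1474 = 643826.3 mm.
Extrusion time = 643826.3 / 159 = 4049.2 s.
Layer count = ceil(227 / 0.22) = 1032.
Layer-change overhead = 1032 × 2, so 2064 s.
Altogether 4049.2 + 2064 = 6113.2 s, i.e. 1.70 hours.

1.70 hours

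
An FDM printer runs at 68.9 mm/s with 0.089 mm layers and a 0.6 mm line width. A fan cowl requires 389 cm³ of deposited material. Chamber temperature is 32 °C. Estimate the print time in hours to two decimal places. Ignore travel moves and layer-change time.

29.37 hours

Bead cross-section: 0.089 × 0.6 → 0.0534 mm².
Path length: 389000 mm³ / 0.0534 mm² → 7284644.2 mm.
Time extruding: 7284644.2 / 68.9 → 105727.8 s.
In the requested units: 105727.8 s = 29.37 hours.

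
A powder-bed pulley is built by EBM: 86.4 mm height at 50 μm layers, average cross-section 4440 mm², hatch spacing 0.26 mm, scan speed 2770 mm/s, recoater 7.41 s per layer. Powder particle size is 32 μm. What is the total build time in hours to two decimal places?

6.52 hours

Number of layers: 86.4 / 0.05 → 1728 (rounded up).
Scan path per layer = 4440 / 0.26 = 17076.9 mm.
Scan time per layer = 17076.9 / 2770, so 6.1649 s.
Time per layer: 6.1649 + 7.41 → 13.5749 s.
Build time = 1728 × 13.5749 = 23457.4272 s = 6.52 hours.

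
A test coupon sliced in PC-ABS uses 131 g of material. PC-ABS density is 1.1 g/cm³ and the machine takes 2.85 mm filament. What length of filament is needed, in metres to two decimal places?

18.67 m

Volume = 131 g / 1.1 g·cm⁻³ = 119.0909 cm³ = 119090.9 mm³.
Cross-section of 2.85 mm filament: π·(2.85/2)² = 6.3794 mm².
Length = 119090.9 / 6.3794 = 18668.04 mm = 18.67 m.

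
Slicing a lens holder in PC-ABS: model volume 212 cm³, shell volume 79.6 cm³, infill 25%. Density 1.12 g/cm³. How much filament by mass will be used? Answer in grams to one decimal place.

126.2 g

Volume inside the shell = 212 − 79.6, so 132.4 cm³.
Infill deposited: 0.25 × 132.4 → 33.1 cm³.
Deposited volume: 79.6 + 33.1 → 112.7 cm³.
Mass = 112.7 × 1.12, so 126.224 g.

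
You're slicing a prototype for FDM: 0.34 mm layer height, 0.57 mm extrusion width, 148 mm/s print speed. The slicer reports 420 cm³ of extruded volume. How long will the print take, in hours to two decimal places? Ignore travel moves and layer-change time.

Line area = 0.34 × 0.57, so 0.1938 mm².
Total extruded path = 420000/0.1938 = 2167182.7 mm.
Time extruding = 2167182.7 / 148, so 14643.1 s.
That's 14643.1 s → 4.07 hours.

4.07 hours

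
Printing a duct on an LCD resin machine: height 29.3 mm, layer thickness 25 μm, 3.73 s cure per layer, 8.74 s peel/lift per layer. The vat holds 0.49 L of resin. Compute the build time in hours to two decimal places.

Layers = ⌈29.3/0.025⌉ = 1172.
Each layer takes = 3.73 + 8.74 = 12.47 s.
Total = 1172 × 12.47 = 14614.84 s = 4.06 hours.

4.06 hours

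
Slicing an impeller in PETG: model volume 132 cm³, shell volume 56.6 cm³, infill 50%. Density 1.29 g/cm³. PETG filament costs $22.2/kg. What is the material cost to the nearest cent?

Volume inside the shell: 132 − 56.6 → 75.4 cm³.
Deposited infill = 0.50 × 75.4, so 37.7 cm³.
Total printed volume: 56.6 + 37.7 → 94.3 cm³.
Mass = 94.3 × 1.29 = 121.647 g.
At $22.2/kg: 121.647/1000 × 22.2 = $2.70.

$2.70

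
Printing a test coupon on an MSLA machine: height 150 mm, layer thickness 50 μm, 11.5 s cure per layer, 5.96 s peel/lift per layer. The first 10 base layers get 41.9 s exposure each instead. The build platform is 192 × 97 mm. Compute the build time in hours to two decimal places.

Layers = ⌈150/0.05⌉ = 3000.
Base layers: 10 × (41.9 + 5.96) → 478.6 s.
Regular layers = 2990 × (11.5 + 5.96) = 52205.4 s.
Sum: 478.6 + 52205.4 = 52684 s → 14.63 hours.

14.63 hours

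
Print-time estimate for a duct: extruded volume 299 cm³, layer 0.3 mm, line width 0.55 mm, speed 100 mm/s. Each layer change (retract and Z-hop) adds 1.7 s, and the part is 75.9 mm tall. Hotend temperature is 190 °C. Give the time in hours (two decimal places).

Extrusion cross-section = 0.3 × 0.55 = 0.165 mm².
Toolpath length = 299 cm³ / 0.165 mm² = 299000 / 0.165 = 1812121.2 mm.
Print-move time = 1812121.2 / 100 = 18121.2 s.
Number of layers: 75.9 / 0.3 → 253 (rounded up).
Z-hop total = 253 × 1.7 = 430.1 s.
Altogether 18121.2 + 430.1 = 18551.3 s, i.e. 5.15 hours.

5.15 hours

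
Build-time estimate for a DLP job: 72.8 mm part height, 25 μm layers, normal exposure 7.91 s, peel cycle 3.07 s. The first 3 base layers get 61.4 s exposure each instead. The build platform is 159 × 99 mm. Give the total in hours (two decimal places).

8.93 hours

Layers = ⌈72.8/0.025⌉ = 2912.
Burn-in layers = 3 × (61.4 + 3.07) = 193.41 s.
Normal layers: 2909 × (7.91 + 3.07) → 31940.82 s.
Total = 193.41 + 31940.82 = 32134.23 s = 8.93 hours.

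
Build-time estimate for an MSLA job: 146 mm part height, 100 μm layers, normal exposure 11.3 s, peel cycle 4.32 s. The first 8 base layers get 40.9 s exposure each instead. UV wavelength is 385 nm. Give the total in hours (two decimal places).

6.40 hours

Layers = ⌈146/0.1⌉ = 1460.
Base layers: 8 × (40.9 + 4.32) → 361.76 s.
Regular layers: 1452 × (11.3 + 4.32) → 22680.24 s.
Total = 361.76 + 22680.24 = 23042 s = 6.40 hours.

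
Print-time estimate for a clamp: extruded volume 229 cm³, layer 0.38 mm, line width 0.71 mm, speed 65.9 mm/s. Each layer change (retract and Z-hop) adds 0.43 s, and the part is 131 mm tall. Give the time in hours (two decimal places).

3.62 hours

Line area = 0.38 × 0.71 = 0.2698 mm².
Path length: 229000 mm³ / 0.2698 mm² → 848776.9 mm.
Time extruding = 848776.9 / 65.9 = 12879.8 s.
Number of layers: 131 / 0.38 → 345 (rounded up).
Z-hop total: 345 × 0.43 → 148.35 s.
Altogether 12879.8 + 148.35 = 13028.15 s, i.e. 3.62 hours.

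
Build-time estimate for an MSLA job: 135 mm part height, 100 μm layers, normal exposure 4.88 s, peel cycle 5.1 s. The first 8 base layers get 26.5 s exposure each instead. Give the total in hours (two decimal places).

3.79 hours

Layers = ⌈135/0.1⌉ = 1350.
Burn-in layers = 8 × (26.5 + 5.1) = 252.8 s.
Regular layers = 1342 × (4.88 + 5.1), so 13393.16 s.
Total = 252.8 + 13393.16 = 13645.96 s = 3.79 hours.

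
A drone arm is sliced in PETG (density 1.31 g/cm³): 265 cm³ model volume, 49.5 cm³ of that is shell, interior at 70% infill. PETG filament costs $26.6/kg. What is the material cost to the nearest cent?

Infill region = 265 − 49.5, so 215.5 cm³.
Infill volume = 0.70 × 215.5, so 150.85 cm³.
Deposited volume: 49.5 + 150.85 → 200.35 cm³.
Mass = 200.35 × 1.31, so 262.4585 g.
Cost = 262.4585 g / 1000 × $26.6/kg = $6.98.

$6.98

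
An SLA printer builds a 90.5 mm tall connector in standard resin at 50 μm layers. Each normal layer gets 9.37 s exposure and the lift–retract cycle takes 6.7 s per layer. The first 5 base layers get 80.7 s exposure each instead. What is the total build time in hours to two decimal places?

Layer count = ceil(90.5 / 0.05) = 1810.
Burn-in layers = 5 × (80.7 + 6.7), so 437 s.
Normal layers = 1805 × (9.37 + 6.7), so 29006.35 s.
Sum: 437 + 29006.35 = 29443.35 s → 8.18 hours.

8.18 hours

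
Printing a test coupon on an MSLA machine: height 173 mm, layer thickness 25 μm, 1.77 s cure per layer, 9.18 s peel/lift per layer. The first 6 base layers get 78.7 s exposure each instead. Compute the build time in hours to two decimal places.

Layers = ⌈173/0.025⌉ = 6920.
Bottom layers: 6 × (78.7 + 9.18) → 527.28 s.
Regular layers = 6914 × (1.77 + 9.18) = 75708.3 s.
Sum: 527.28 + 75708.3 = 76235.58 s → 21.18 hours.

21.18 hours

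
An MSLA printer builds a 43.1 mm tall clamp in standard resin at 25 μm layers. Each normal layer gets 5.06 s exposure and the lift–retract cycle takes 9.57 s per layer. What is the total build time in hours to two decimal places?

7.01 hours

Layers = ⌈43.1/0.025⌉ = 1724.
Cycle time = 5.06 + 9.57 = 14.63 s.
Build time: 1724 × 14.63 s = 25222.12 s, i.e. 7.01 hours.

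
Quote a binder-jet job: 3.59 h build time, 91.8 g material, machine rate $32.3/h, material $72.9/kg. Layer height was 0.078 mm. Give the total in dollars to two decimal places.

Machine-time cost = 32.3 × 3.59 = $115.957.
Material cost = 72.9 × 91.8/1000 = $6.69222.
Job cost: 115.957 + 6.69222 = 122.64922 ≈ $122.65.

$122.65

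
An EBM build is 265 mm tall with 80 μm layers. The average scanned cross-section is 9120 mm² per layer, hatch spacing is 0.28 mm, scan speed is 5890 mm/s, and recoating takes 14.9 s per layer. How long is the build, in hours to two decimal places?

18.80 hours

Number of layers: 265 / 0.08 → 3313 (rounded up).
Per-layer scan distance = 9120 / 0.28, so 32571.4 mm.
Beam time per layer = 32571.4 / 5890, so 5.5299 s.
Layer cycle = 5.5299 + 14.9, so 20.4299 s.
3313 layers × 20.4299 s/layer = 67684.2587 s, i.e. 18.80 hours.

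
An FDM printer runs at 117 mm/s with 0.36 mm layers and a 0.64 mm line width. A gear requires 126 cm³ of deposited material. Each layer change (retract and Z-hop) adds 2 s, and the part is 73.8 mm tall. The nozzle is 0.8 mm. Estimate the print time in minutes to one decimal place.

84.7 minutes

Bead cross-section = 0.36 × 0.64, so 0.2304 mm².
Path length: 126000 mm³ / 0.2304 mm² → 546875 mm.
Print-move time: 546875 / 117 → 4674.1 s.
Layer count = ceil(73.8 / 0.36) = 205.
Non-print overhead = 205 × 2 = 410 s.
Total = 4674.1 + 410 = 5084.1 s = 84.7 minutes.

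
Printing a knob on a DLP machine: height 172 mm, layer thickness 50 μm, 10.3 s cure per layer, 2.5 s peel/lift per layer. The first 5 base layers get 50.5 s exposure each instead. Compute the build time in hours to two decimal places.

Layers = ⌈172/0.05⌉ = 3440.
Base layers: 5 × (50.5 + 2.5) → 265 s.
Remaining layers = 3435 × (10.3 + 2.5), so 43968 s.
Sum: 265 + 43968 = 44233 s → 12.29 hours.

12.29 hours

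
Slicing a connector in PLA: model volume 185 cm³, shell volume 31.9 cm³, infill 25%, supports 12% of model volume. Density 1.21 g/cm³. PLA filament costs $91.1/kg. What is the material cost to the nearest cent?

Infill region: 185 − 31.9 → 153.1 cm³.
Infill deposited = 0.25 × 153.1, so 38.275 cm³.
Support: 0.12 × 185 → 22.2 cm³.
Deposited volume: 31.9 + 38.275 + 22.2 → 92.375 cm³.
Mass = 92.375 × 1.21, so 111.77375 g.
Cost = 111.77375 g / 1000 × $91.1/kg = $10.18.

$10.18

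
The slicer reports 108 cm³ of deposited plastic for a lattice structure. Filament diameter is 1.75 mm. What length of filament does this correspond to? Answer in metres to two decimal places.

44.90 m

Cross-section of 1.75 mm filament: π·(1.75/2)² = 2.4053 mm².
L = 108000 mm³ / 2.4053 mm² = 44900.84 mm, i.e. 44.90 m.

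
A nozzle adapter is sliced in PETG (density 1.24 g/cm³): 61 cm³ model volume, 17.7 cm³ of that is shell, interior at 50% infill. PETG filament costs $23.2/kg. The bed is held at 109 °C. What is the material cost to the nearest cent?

Infill region = 61 − 17.7 = 43.3 cm³.
Infill volume = 0.50 × 43.3 = 21.65 cm³.
Total extruded = 17.7 + 21.65 = 39.35 cm³.
Mass = 39.35 × 1.24 = 48.794 g.
At $23.2/kg: 48.794/1000 × 23.2 = $1.13.

$1.13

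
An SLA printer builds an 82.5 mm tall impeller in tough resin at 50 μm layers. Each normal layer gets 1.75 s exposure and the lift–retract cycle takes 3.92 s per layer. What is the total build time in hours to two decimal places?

2.60 hours

Number of layers: 82.5 / 0.05 → 1650 (rounded up).
Cycle time: 1.75 + 3.92 → 5.67 s.
Build time: 1650 × 5.67 s = 9355.5 s, i.e. 2.60 hours.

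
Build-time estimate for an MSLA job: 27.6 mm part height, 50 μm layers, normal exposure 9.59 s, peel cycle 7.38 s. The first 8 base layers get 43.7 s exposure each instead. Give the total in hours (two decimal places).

Layers = ⌈27.6/0.05⌉ = 552.
Base layers = 8 × (43.7 + 7.38), so 408.64 s.
Remaining layers = 544 × (9.59 + 7.38), so 9231.68 s.
Total = 408.64 + 9231.68 = 9640.32 s = 2.68 hours.

2.68 hours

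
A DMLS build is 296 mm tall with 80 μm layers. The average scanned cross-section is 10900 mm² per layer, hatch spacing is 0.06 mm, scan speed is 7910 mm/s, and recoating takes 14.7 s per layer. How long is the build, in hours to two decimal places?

Layer count = ceil(296 / 0.08) = 3700.
Per-layer scan distance: 10900 / 0.06 → 181666.7 mm.
Scan time per layer = 181666.7 / 7910 = 22.9667 s.
Time per layer = 22.9667 + 14.7 = 37.6667 s.
Total: 3700 × 37.6667 s = 139366.79 s → 38.71 hours.

38.71 hours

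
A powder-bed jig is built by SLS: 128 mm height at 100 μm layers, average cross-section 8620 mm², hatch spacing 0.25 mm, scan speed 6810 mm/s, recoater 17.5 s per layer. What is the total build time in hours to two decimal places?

Number of layers: 128 / 0.1 → 1280 (rounded up).
Scan path per layer = 8620 / 0.25 = 34480 mm.
Laser time per layer = 34480 / 6810 = 5.0631 s.
Per-layer time: 5.0631 + 17.5 → 22.5631 s.
Build time = 1280 × 22.5631 = 28880.768 s = 8.02 hours.

8.02 hours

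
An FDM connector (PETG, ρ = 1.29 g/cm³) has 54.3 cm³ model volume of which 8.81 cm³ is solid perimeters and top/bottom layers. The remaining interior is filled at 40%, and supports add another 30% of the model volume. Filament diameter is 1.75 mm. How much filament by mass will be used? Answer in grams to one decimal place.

Volume inside the shell: 54.3 − 8.81 → 45.49 cm³.
Deposited infill: 0.40 × 45.49 → 18.196 cm³.
Support: 0.30 × 54.3 → 16.29 cm³.
Deposited volume: 8.81 + 18.196 + 16.29 → 43.296 cm³.
Mass: 43.296 × 1.29 → 55.85184 g.

55.9 g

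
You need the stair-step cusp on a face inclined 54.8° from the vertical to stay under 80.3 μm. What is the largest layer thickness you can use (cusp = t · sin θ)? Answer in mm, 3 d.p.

Layer height = cusp / sin(54.8°) = 0.0803 / 0.8171 = 0.098 mm.

0.098 mm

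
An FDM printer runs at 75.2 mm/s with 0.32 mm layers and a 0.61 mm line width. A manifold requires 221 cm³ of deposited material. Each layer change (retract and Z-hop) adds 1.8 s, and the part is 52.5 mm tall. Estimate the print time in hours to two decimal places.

4.26 hours

Bead cross-section = 0.32 × 0.61 = 0.1952 mm².
Total extruded path = 221000/0.1952 = 1132172.1 mm.
Time extruding: 1132172.1 / 75.2 → 15055.5 s.
Number of layers: 52.5 / 0.32 → 165 (rounded up).
Layer-change overhead: 165 × 1.8 → 297 s.
Total = 15055.5 + 297 = 15352.5 s = 4.26 hours.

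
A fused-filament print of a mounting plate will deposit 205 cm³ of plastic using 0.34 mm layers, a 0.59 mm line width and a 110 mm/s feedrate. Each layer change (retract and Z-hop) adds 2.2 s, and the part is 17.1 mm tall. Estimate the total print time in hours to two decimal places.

Bead cross-section = 0.34 × 0.59 = 0.2006 mm².
Total extruded path = 205000/0.2006 = 1021934.2 mm.
Time extruding: 1021934.2 / 110 → 9290.3 s.
Layer count = ceil(17.1 / 0.34) = 51.
Z-hop total = 51 × 2.2, so 112.2 s.
Total = 9290.3 + 112.2 = 9402.5 s = 2.61 hours.

2.61 hours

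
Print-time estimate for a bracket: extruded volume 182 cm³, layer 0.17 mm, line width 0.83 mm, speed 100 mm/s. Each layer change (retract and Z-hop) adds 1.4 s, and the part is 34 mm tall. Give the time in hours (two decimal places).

Line area = 0.17 × 0.83 = 0.1411 mm².
Path length: 182000 mm³ / 0.1411 mm² → 1289865.3 mm.
Extrusion time: 1289865.3 / 100 → 12898.7 s.
Layer count = ceil(34 / 0.17) = 200.
Z-hop total = 200 × 1.4 = 280 s.
Total = 12898.7 + 280 = 13178.7 s = 3.66 hours.

3.66 hours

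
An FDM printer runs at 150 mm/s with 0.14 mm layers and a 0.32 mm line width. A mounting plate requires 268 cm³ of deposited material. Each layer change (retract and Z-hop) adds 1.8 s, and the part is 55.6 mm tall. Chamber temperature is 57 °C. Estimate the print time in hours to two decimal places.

Extrusion cross-section: 0.14 × 0.32 → 0.0448 mm².
Total extruded path = 268000/0.0448 = 5982142.9 mm.
Print-move time = 5982142.9 / 150, so 39881 s.
Layer count = ceil(55.6 / 0.14) = 398.
Z-hop total: 398 × 1.8 → 716.4 s.
Altogether 39881 + 716.4 = 40597.4 s, i.e. 11.28 hours.

11.28 hours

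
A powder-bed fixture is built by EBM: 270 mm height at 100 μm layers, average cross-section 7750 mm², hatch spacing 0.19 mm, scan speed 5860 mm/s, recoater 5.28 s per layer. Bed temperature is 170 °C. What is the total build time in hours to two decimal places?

9.18 hours

Layer count = ceil(270 / 0.1) = 2700.
Scan path per layer = 7750 / 0.19, so 40789.5 mm.
Beam time per layer: 40789.5 / 5860 → 6.9607 s.
Time per layer = 6.9607 + 5.28, so 12.2407 s.
Total: 2700 × 12.2407 s = 33049.89 s → 9.18 hours.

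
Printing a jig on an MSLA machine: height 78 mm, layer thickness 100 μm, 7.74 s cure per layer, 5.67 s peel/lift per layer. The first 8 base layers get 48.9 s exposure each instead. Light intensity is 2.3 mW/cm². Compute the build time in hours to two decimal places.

Number of layers: 78 / 0.1 → 780 (rounded up).
Bottom layers: 8 × (48.9 + 5.67) → 436.56 s.
Normal layers = 772 × (7.74 + 5.67) = 10352.52 s.
Sum: 436.56 + 10352.52 = 10789.08 s → 3.00 hours.

3.00 hours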